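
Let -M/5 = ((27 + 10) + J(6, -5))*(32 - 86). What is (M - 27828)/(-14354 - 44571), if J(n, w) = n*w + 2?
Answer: 25398/58925 ≈ 0.43102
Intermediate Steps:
J(n, w) = 2 + n*w
M = 2430 (M = -5*((27 + 10) + (2 + 6*(-5)))*(32 - 86) = -5*(37 + (2 - 30))*(-54) = -5*(37 - 28)*(-54) = -45*(-54) = -5*(-486) = 2430)
(M - 27828)/(-14354 - 44571) = (2430 - 27828)/(-14354 - 44571) = -25398/(-58925) = -25398*(-1/58925) = 25398/58925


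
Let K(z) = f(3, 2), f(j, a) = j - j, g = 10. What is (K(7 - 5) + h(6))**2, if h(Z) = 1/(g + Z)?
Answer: 1/256 ≈ 0.0039063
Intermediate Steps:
f(j, a) = 0
h(Z) = 1/(10 + Z)
K(z) = 0
(K(7 - 5) + h(6))**2 = (0 + 1/(10 + 6))**2 = (0 + 1/16)**2 = (1/16)**2 = 1/256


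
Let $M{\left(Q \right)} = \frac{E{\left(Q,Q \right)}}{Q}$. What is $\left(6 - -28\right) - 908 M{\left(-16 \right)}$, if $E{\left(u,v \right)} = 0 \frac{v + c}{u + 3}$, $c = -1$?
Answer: $34$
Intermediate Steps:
$E{\left(u,v \right)} = 0$ ($E{\left(u,v \right)} = 0 \frac{v - 1}{u + 3} = 0 \frac{-1 + v}{3 + u} = 0$)
$M{\left(Q \right)} = 0$ ($M{\left(Q \right)} = \frac{0}{Q} = 0$)
$\left(6 - -28\right) - 908 M{\left(-16 \right)} = \left(6 - -28\right) - 0 = \left(6 + 28\right) + 0 = 34 + 0 = 34$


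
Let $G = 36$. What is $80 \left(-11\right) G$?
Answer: $-31680$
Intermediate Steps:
$80 \left(-11\right) G = 80 \left(-11\right) 36 = \left(-880\right) 36 = -31680$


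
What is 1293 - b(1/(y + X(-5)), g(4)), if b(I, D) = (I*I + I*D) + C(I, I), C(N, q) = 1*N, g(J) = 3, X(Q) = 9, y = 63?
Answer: 6702623/5184 ≈ 1292.9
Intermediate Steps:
C(N, q) = N
b(I, D) = I + I² + D*I (b(I, D) = (I*I + I*D) + I = (I² + D*I) + I = I + I² + D*I)
1293 - b(1/(y + X(-5)), g(4)) = 1293 - (1 + 3 + 1/(63 + 9))/(63 + 9) = 1293 - (1 + 3 + 1/72)/72 = 1293 - 289/(72*72) = 1293 - 1*289/5184 = 1293 - 289/5184 = 6702623/5184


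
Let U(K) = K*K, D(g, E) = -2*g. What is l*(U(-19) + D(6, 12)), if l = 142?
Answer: 49558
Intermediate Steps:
U(K) = K²
l*(U(-19) + D(6, 12)) = 142*((-19)² - 2*6) = 142*(361 - 12) = 142*349 = 49558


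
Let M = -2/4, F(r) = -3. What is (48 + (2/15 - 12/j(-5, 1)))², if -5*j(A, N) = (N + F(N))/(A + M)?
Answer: 10220809/225 ≈ 45426.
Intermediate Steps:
M = -½ (M = -2*¼ = -½ ≈ -0.50000)
j(A, N) = -(-3 + N)/(5*(-½ + A)) (j(A, N) = -(N - 3)/(5*(A - ½)) = -(-3 + N)/(5*(-½ + A)))
(48 + (2/15 - 12/j(-5, 1)))² = (48 + (2/15 - 12*5*(-1 + 2*(-5))/(2*(3 - 1*1))))² = (48 + (2*(1/15) - 12*5*(-1 - 10)/(2*(3 - 1))))² = (48 + (2/15 - 12/((⅖)*2/(-11))))² = (48 + (2/15 - 12/((⅖)*(-1/11)*2)))² = (48 + (2/15 - 12/(-4/55)))² = (48 + (2/15 - 12*(-55/4)))² = (48 + (2/15 + 165))² = (48 + 2477/15)² = (3197/15)² = 10220809/225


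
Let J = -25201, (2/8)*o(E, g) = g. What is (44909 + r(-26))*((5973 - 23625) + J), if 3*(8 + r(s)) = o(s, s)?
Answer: -5767970947/3 ≈ -1.9227e+9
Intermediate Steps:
o(E, g) = 4*g
r(s) = -8 + 4*s/3 (r(s) = -8 + (4*s)/3 = -8 + 4*s/3)
(44909 + r(-26))*((5973 - 23625) + J) = (44909 + (-8 + (4/3)*(-26)))*((5973 - 23625) - 25201) = (44909 + (-8 - 104/3))*(-17652 - 25201) = (44909 - 128/3)*(-42853) = (134599/3)*(-42853) = -5767970947/3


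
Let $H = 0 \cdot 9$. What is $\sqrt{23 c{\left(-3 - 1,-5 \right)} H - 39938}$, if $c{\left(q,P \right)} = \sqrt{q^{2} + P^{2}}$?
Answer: $i \sqrt{39938} \approx 199.84 i$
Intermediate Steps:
$H = 0$
$c{\left(q,P \right)} = \sqrt{P^{2} + q^{2}}$
$\sqrt{23 c{\left(-3 - 1,-5 \right)} H - 39938} = \sqrt{23 \sqrt{\left(-5\right)^{2} + \left(-3 - 1\right)^{2}} \cdot 0 - 39938} = \sqrt{23 \sqrt{25 + \left(-4\right)^{2}} \cdot 0 - 39938} = \sqrt{23 \sqrt{25 + 16} \cdot 0 - 39938} = \sqrt{23 \sqrt{41} \cdot 0 - 39938} = \sqrt{0 - 39938} = \sqrt{-39938} = i \sqrt{39938}$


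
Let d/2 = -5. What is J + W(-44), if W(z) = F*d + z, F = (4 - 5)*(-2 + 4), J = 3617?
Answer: 3593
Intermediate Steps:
d = -10 (d = 2*(-5) = -10)
F = -2 (F = -1*2 = -2)
W(z) = 20 + z (W(z) = -2*(-10) + z = 20 + z)
J + W(-44) = 3617 + (20 - 44) = 3617 - 24 = 3593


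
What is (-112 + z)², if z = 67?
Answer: 2025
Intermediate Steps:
(-112 + z)² = (-112 + 67)² = (-45)² = 2025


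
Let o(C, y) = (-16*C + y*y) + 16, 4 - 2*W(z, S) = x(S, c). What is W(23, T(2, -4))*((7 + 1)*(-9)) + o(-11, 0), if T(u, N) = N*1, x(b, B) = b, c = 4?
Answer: -96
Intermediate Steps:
T(u, N) = N
W(z, S) = 2 - S/2
o(C, y) = 16 + y**2 - 16*C (o(C, y) = (-16*C + y**2) + 16 = (y**2 - 16*C) + 16 = 16 + y**2 - 16*C)
W(23, T(2, -4))*((7 + 1)*(-9)) + o(-11, 0) = (2 - 1/2*(-4))*((7 + 1)*(-9)) + (16 + 0**2 - 16*(-11)) = (2 + 2)*(8*(-9)) + (16 + 0 + 176) = 4*(-72) + 192 = -288 + 192 = -96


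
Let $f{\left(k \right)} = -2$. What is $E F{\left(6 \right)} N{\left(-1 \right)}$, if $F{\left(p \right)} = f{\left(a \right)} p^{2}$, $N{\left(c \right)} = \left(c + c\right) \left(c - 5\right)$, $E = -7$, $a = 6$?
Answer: $6048$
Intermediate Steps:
$N{\left(c \right)} = 2 c \left(-5 + c\right)$
$F{\left(p \right)} = - 2 p^{2}$
$E F{\left(6 \right)} N{\left(-1 \right)} = - 7 \left(- 2 \cdot 6^{2}\right) 2 \left(-1\right) \left(-5 - 1\right) = - 7 \left(\left(-2\right) 36\right) 2 \left(-1\right) \left(-6\right) = \left(-7\right) \left(-72\right) 12 = 504 \cdot 12 = 6048$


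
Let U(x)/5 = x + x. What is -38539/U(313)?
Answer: -38539/3130 ≈ -12.313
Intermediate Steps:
U(x) = 10*x (U(x) = 5*(x + x) = 5*(2*x) = 10*x)
-38539/U(313) = -38539/(10*313) = -38539/3130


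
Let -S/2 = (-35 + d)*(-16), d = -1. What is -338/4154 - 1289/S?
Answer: 2482565/2392704 ≈ 1.0376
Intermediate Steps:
S = -1152 (S = -2*(-35 - 1)*(-16) = -(-72)*(-16) = -2*576 = -1152)
-338/4154 - 1289/S = -338/4154 - 1289/(-1152) = -338*1/4154 - 1289*(-1/1152) = -169/2077 + 1289/1152 = 2482565/2392704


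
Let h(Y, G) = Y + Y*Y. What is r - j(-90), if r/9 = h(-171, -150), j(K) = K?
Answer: 261720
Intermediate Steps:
h(Y, G) = Y + Y²
r = 261630 (r = 9*(-171*(1 - 171)) = 9*(-171*(-170)) = 9*29070 = 261630)
r - j(-90) = 261630 - 1*(-90) = 261630 + 90 = 261720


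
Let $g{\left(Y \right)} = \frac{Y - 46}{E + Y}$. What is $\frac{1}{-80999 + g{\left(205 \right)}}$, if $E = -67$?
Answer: $- \frac{46}{3725901} \approx -1.2346 \cdot 10^{-5}$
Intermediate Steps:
$g{\left(Y \right)} = \frac{-46 + Y}{-67 + Y}$ ($g{\left(Y \right)} = \frac{Y - 46}{-67 + Y} = \frac{-46 + Y}{-67 + Y}$)
$\frac{1}{-80999 + g{\left(205 \right)}} = \frac{1}{-80999 + \frac{-46 + 205}{-67 + 205}} = \frac{1}{-80999 + \frac{1}{138} \cdot 159} = \frac{1}{-80999 + \frac{53}{46}} = \frac{1}{- \frac{3725901}{46}} = - \frac{46}{3725901}$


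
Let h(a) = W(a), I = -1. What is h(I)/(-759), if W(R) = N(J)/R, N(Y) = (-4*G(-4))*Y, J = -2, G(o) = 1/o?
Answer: -2/759 ≈ -0.0026350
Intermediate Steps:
N(Y) = Y (N(Y) = (-4/(-4))*Y = (-4*(-¼))*Y = 1*Y = Y)
W(R) = -2/R
h(a) = -2/a
h(I)/(-759) = -2/(-1)/(-759) = -2*(-1)*(-1/759) = 2*(-1/759) = -2/759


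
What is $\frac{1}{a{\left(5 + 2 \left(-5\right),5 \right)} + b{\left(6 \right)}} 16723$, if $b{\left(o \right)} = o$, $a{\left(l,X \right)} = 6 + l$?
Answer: $2389$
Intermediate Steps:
$\frac{1}{a{\left(5 + 2 \left(-5\right),5 \right)} + b{\left(6 \right)}} 16723 = \frac{1}{\left(6 + \left(5 + 2 \left(-5\right)\right)\right) + 6} \cdot 16723 = \frac{1}{\left(6 + \left(5 - 10\right)\right) + 6} \cdot 16723 = \frac{1}{\left(6 - 5\right) + 6} \cdot 16723 = \frac{1}{1 + 6} \cdot 16723 = \frac{1}{7} \cdot 16723 = 2389$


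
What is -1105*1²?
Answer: -1105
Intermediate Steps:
-1105*1² = -1105*1 = -1105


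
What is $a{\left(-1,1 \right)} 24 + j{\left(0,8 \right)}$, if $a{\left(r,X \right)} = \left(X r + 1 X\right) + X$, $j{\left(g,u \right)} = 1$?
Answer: $25$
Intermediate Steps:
$a{\left(r,X \right)} = 2 X + X r$ ($a{\left(r,X \right)} = \left(X r + X\right) + X = \left(X + X r\right) + X = 2 X + X r$)
$a{\left(-1,1 \right)} 24 + j{\left(0,8 \right)} = 1 \left(2 - 1\right) 24 + 1 = 1 \cdot 1 \cdot 24 + 1 = 1 \cdot 24 + 1 = 24 + 1 = 25$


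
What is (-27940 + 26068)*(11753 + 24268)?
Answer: -67431312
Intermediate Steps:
(-27940 + 26068)*(11753 + 24268) = -1872*36021 = -67431312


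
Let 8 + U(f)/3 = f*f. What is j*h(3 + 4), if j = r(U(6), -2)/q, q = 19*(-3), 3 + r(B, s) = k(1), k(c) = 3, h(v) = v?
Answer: 0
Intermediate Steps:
U(f) = -24 + 3*f² (U(f) = -24 + 3*(f*f) = -24 + 3*f²)
r(B, s) = 0 (r(B, s) = -3 + 3 = 0)
q = -57
j = 0 (j = 0/(-57) = 0*(-1/57) = 0)
j*h(3 + 4) = 0*(3 + 4) = 0*7 = 0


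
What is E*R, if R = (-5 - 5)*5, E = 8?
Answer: -400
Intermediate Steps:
R = -50 (R = -10*5 = -50)
E*R = 8*(-50) = -400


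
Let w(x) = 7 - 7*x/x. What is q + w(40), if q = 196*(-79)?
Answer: -15484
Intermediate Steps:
q = -15484
w(x) = 0 (w(x) = 7 - 7*1 = 7 - 7 = 0)
q + w(40) = -15484 + 0 = -15484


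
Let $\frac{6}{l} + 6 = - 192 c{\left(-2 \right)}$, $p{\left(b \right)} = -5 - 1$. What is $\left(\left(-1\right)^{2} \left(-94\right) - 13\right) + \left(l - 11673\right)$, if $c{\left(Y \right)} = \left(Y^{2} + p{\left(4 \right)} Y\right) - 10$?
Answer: $- \frac{2273541}{193} \approx -11780.0$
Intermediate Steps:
$p{\left(b \right)} = -6$
$c{\left(Y \right)} = -10 + Y^{2} - 6 Y$ ($c{\left(Y \right)} = \left(Y^{2} - 6 Y\right) - 10 = -10 + Y^{2} - 6 Y$)
$l = - \frac{1}{193}$ ($l = \frac{6}{-6 - 192 \left(-10 + \left(-2\right)^{2} - -12\right)} = \frac{6}{-6 - 192 \left(-10 + 4 + 12\right)} = \frac{6}{-6 - 1152} = \frac{6}{-1158} = 6 \left(- \frac{1}{1158}\right) = - \frac{1}{193} \approx -0.0051813$)
$\left(\left(-1\right)^{2} \left(-94\right) - 13\right) + \left(l - 11673\right) = \left(\left(-1\right)^{2} \left(-94\right) - 13\right) - \frac{2252890}{193} = \left(1 \left(-94\right) - 13\right) - \frac{2252890}{193} = \left(-94 - 13\right) - \frac{2252890}{193} = -107 - \frac{2252890}{193} = - \frac{2273541}{193}$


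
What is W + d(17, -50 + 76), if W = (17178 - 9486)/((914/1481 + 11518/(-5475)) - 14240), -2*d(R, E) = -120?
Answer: 1716558472695/28869184502 ≈ 59.460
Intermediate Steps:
d(R, E) = 60 (d(R, E) = -½*(-120) = 60)
W = -15592597425/28869184502 (W = 7692/((914*(1/1481) + 11518*(-1/5475)) - 14240) = 7692/((914/1481 - 11518/5475) - 14240) = 7692/(-12054008/8108475 - 14240) = 7692/(-115476738008/8108475) = 7692*(-8108475/115476738008) = -15592597425/28869184502 ≈ -0.54011)
W + d(17, -50 + 76) = -15592597425/28869184502 + 60 = 1716558472695/28869184502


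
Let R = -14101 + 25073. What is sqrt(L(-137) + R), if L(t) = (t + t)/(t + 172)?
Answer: sqrt(13431110)/35 ≈ 104.71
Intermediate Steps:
L(t) = 2*t/(172 + t) (L(t) = (2*t)/(172 + t) = 2*t/(172 + t))
R = 10972
sqrt(L(-137) + R) = sqrt(2*(-137)/(172 - 137) + 10972) = sqrt(2*(-137)/35 + 10972) = sqrt(2*(-137)*(1/35) + 10972) = sqrt(-274/35 + 10972) = sqrt(383746/35) = sqrt(13431110)/35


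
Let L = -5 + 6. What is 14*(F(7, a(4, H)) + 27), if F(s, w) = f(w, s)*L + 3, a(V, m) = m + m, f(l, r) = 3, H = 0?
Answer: 462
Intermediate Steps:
L = 1
a(V, m) = 2*m
F(s, w) = 6 (F(s, w) = 3*1 + 3 = 3 + 3 = 6)
14*(F(7, a(4, H)) + 27) = 14*(6 + 27) = 14*33 = 462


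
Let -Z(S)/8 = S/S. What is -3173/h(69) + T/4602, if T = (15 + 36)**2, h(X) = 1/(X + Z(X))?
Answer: -296909435/1534 ≈ -1.9355e+5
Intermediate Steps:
Z(S) = -8 (Z(S) = -8*S/S = -8*1 = -8)
h(X) = 1/(-8 + X) (h(X) = 1/(X - 8) = 1/(-8 + X))
T = 2601 (T = 51**2 = 2601)
-3173/h(69) + T/4602 = -3173/(1/(-8 + 69)) + 2601/4602 = -3173/(1/61) + 2601*(1/4602) = -3173/1/61 + 867/1534 = -3173*61 + 867/1534 = -193553 + 867/1534 = -296909435/1534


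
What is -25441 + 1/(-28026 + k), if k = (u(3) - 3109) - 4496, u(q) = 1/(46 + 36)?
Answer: -74332012863/2921741 ≈ -25441.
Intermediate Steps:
u(q) = 1/82
k = -623609/82 (k = (1/82 - 3109) - 4496 = -254937/82 - 4496 = -623609/82 ≈ -7605.0)
-25441 + 1/(-28026 + k) = -25441 + 1/(-28026 - 623609/82) = -25441 + 1/(-2921741/82) = -25441 - 82/2921741 = -74332012863/2921741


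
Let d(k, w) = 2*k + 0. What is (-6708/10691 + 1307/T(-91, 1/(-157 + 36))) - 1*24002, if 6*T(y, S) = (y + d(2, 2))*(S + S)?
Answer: -5751001033/310039 ≈ -18549.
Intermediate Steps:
d(k, w) = 2*k
T(y, S) = S*(4 + y)/3 (T(y, S) = ((y + 2*2)*(S + S))/6 = ((y + 4)*(2*S))/6 = ((4 + y)*(2*S))/6 = (2*S*(4 + y))/6 = S*(4 + y)/3)
(-6708/10691 + 1307/T(-91, 1/(-157 + 36))) - 1*24002 = (-6708/10691 + 1307/(((4 - 91)/(3*(-157 + 36))))) - 1*24002 = (-6708*1/10691 + 1307/(((⅓)*(-87)/(-121)))) - 24002 = (-6708/10691 + 1307/(((⅓)*(-1/121)*(-87)))) - 24002 = (-6708/10691 + 1307/(29/121)) - 24002 = (-6708/10691 + 1307*(121/29)) - 24002 = (-6708/10691 + 158147/29) - 24002 = 1690555045/310039 - 24002 = -5751001033/310039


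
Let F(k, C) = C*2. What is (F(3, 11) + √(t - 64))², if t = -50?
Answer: (22 + I*√114)² ≈ 370.0 + 469.79*I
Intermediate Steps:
F(k, C) = 2*C
(F(3, 11) + √(t - 64))² = (2*11 + √(-50 - 64))² = (22 + √(-114))² = (22 + I*√114)²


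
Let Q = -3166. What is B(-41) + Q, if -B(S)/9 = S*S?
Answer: -18295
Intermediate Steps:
B(S) = -9*S**2 (B(S) = -9*S*S = -9*S**2)
B(-41) + Q = -9*(-41)**2 - 3166 = -9*1681 - 3166 = -15129 - 3166 = -18295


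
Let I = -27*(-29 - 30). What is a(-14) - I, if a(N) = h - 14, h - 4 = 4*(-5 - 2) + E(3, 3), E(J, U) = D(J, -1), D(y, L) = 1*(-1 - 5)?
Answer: -1637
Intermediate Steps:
D(y, L) = -6 (D(y, L) = 1*(-6) = -6)
E(J, U) = -6
h = -30 (h = 4 + (4*(-5 - 2) - 6) = 4 + (4*(-7) - 6) = 4 + (-28 - 6) = 4 - 34 = -30)
I = 1593 (I = -27*(-59) = 1593)
a(N) = -44 (a(N) = -30 - 14 = -44)
a(-14) - I = -44 - 1*1593 = -44 - 1593 = -1637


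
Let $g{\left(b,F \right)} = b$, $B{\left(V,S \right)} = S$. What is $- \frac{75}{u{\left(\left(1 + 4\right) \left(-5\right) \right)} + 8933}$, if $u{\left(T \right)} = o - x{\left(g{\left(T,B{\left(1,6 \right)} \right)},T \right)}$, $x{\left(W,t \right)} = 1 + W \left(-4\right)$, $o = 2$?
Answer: $- \frac{75}{8834} \approx -0.0084899$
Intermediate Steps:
$x{\left(W,t \right)} = 1 - 4 W$
$u{\left(T \right)} = 1 + 4 T$ ($u{\left(T \right)} = 2 - \left(1 - 4 T\right) = 2 + \left(-1 + 4 T\right) = 1 + 4 T$)
$- \frac{75}{u{\left(\left(1 + 4\right) \left(-5\right) \right)} + 8933} = - \frac{75}{\left(1 + 4 \left(1 + 4\right) \left(-5\right)\right) + 8933} = - \frac{75}{\left(1 + 4 \cdot 5 \left(-5\right)\right) + 8933} = - \frac{75}{\left(1 + 4 \left(-25\right)\right) + 8933} = - \frac{75}{\left(1 - 100\right) + 8933} = - \frac{75}{-99 + 8933} = - \frac{75}{8834}$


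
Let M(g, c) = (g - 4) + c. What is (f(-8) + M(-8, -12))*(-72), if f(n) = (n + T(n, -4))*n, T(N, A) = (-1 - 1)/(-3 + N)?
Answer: -30528/11 ≈ -2775.3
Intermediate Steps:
M(g, c) = -4 + c + g (M(g, c) = (-4 + g) + c = -4 + c + g)
T(N, A) = -2/(-3 + N)
f(n) = n*(n - 2/(-3 + n)) (f(n) = (n - 2/(-3 + n))*n = n*(n - 2/(-3 + n)))
(f(-8) + M(-8, -12))*(-72) = (-8*(-2 - 8*(-3 - 8))/(-3 - 8) + (-4 - 12 - 8))*(-72) = (-8*(-2 - 8*(-11))/(-11) - 24)*(-72) = (-8*(-1/11)*(-2 + 88) - 24)*(-72) = (-8*(-1/11)*86 - 24)*(-72) = (688/11 - 24)*(-72) = (424/11)*(-72) = -30528/11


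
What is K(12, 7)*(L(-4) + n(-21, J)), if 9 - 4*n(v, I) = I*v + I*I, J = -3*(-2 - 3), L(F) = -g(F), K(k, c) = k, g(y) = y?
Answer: 345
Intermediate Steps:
L(F) = -F
J = 15 (J = -3*(-5) = 15)
n(v, I) = 9/4 - I**2/4 - I*v/4 (n(v, I) = 9/4 - (I*v + I*I)/4 = 9/4 - (I*v + I**2)/4 = 9/4 - (I**2 + I*v)/4 = 9/4 + (-I**2/4 - I*v/4) = 9/4 - I**2/4 - I*v/4)
K(12, 7)*(L(-4) + n(-21, J)) = 12*(-1*(-4) + (9/4 - 1/4*15**2 - 1/4*15*(-21))) = 12*(4 + (9/4 - 1/4*225 + 315/4)) = 12*(4 + (9/4 - 225/4 + 315/4)) = 12*(4 + 99/4) = 12*(115/4) = 345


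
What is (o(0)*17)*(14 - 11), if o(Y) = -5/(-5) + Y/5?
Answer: 51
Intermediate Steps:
o(Y) = 1 + Y/5 (o(Y) = -5*(-1/5) + Y*(1/5) = 1 + Y/5)
(o(0)*17)*(14 - 11) = ((1 + (1/5)*0)*17)*(14 - 11) = ((1 + 0)*17)*3 = (1*17)*3 = 17*3 = 51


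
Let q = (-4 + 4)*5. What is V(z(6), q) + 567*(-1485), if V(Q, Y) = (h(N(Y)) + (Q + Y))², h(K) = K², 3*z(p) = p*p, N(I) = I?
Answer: -841851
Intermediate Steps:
z(p) = p²/3 (z(p) = (p*p)/3 = p²/3)
q = 0 (q = 0*5 = 0)
V(Q, Y) = (Q + Y + Y²)² (V(Q, Y) = (Y² + (Q + Y))² = (Q + Y + Y²)²)
V(z(6), q) + 567*(-1485) = ((⅓)*6² + 0 + 0²)² + 567*(-1485) = ((⅓)*36 + 0 + 0)² - 841995 = (12 + 0 + 0)² - 841995 = 12² - 841995 = 144 - 841995 = -841851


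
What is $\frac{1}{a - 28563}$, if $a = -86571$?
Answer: $- \frac{1}{115134} \approx -8.6855 \cdot 10^{-6}$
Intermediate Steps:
$\frac{1}{a - 28563} = \frac{1}{-86571 - 28563} = \frac{1}{-115134} = - \frac{1}{115134}$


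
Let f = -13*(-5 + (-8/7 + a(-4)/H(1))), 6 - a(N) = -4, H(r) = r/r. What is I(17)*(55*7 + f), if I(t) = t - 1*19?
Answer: -4688/7 ≈ -669.71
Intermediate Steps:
H(r) = 1
a(N) = 10 (a(N) = 6 - 1*(-4) = 6 + 4 = 10)
I(t) = -19 + t (I(t) = t - 19 = -19 + t)
f = -351/7 (f = -13*(-5 + (-8/7 + 10/1)) = -13*(-5 + (-8*⅐ + 10*1)) = -13*(-5 + (-8/7 + 10)) = -13*(-5 + 62/7) = -13*27/7 = -351/7 ≈ -50.143)
I(17)*(55*7 + f) = (-19 + 17)*(55*7 - 351/7) = -2*(385 - 351/7) = -2*2344/7 = -4688/7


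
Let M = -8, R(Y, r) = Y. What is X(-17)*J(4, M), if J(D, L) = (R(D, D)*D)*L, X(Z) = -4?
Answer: 512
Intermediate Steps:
J(D, L) = L*D² (J(D, L) = (D*D)*L = D²*L = L*D²)
X(-17)*J(4, M) = -(-32)*4² = -(-32)*16 = -4*(-128) = 512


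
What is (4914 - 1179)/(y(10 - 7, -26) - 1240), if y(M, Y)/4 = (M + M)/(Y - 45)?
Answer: -265185/88064 ≈ -3.0113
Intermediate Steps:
y(M, Y) = 8*M/(-45 + Y) (y(M, Y) = 4*((M + M)/(Y - 45)) = 4*((2*M)/(-45 + Y)) = 4*(2*M/(-45 + Y)) = 8*M/(-45 + Y))
(4914 - 1179)/(y(10 - 7, -26) - 1240) = (4914 - 1179)/(8*(10 - 7)/(-45 - 26) - 1240) = 3735/(8*3/(-71) - 1240) = 3735/(8*3*(-1/71) - 1240) = 3735/(-24/71 - 1240) = 3735/(-88064/71) = 3735*(-71/88064) = -265185/88064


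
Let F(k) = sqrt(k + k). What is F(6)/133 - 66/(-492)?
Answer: 11/82 + 2*sqrt(3)/133 ≈ 0.16019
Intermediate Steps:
F(k) = sqrt(2)*sqrt(k) (F(k) = sqrt(2*k) = sqrt(2)*sqrt(k))
F(6)/133 - 66/(-492) = (sqrt(2)*sqrt(6))/133 - 66/(-492) = (2*sqrt(3))*(1/133) - 66*(-1/492) = 2*sqrt(3)/133 + 11/82 = 11/82 + 2*sqrt(3)/133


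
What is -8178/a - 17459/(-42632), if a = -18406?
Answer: 334997425/392342296 ≈ 0.85384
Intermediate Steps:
-8178/a - 17459/(-42632) = -8178/(-18406) - 17459/(-42632) = -8178*(-1/18406) - 17459*(-1/42632) = 4089/9203 + 17459/42632 = 334997425/392342296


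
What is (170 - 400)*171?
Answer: -39330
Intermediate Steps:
(170 - 400)*171 = -230*171 = -39330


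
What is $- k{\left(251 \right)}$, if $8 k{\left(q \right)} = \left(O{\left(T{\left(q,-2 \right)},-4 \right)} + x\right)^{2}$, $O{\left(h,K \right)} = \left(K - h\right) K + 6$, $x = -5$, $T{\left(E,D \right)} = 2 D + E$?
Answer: $- \frac{1010025}{8} \approx -1.2625 \cdot 10^{5}$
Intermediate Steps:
$T{\left(E,D \right)} = E + 2 D$
$O{\left(h,K \right)} = 6 + K \left(K - h\right)$ ($O{\left(h,K \right)} = K \left(K - h\right) + 6 = 6 + K \left(K - h\right)$)
$k{\left(q \right)} = \frac{\left(1 + 4 q\right)^{2}}{8}$ ($k{\left(q \right)} = \frac{\left(\left(6 + \left(-4\right)^{2} - - 4 \left(q + 2 \left(-2\right)\right)\right) - 5\right)^{2}}{8} = \frac{\left(\left(6 + 16 - - 4 \left(q - 4\right)\right) - 5\right)^{2}}{8} = \frac{\left(\left(6 + 16 - - 4 \left(-4 + q\right)\right) - 5\right)^{2}}{8} = \frac{\left(\left(6 + 16 + \left(-16 + 4 q\right)\right) - 5\right)^{2}}{8} = \frac{\left(\left(6 + 4 q\right) - 5\right)^{2}}{8} = \frac{\left(1 + 4 q\right)^{2}}{8}$)
$- k{\left(251 \right)} = - \frac{\left(1 + 4 \cdot 251\right)^{2}}{8} = - \frac{\left(1 + 1004\right)^{2}}{8} = - \frac{1005^{2}}{8} = - \frac{1010025}{8}$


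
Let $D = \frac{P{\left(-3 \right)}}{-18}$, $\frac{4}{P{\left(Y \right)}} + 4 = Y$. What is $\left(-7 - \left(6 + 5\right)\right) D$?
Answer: $- \frac{4}{7} \approx -0.57143$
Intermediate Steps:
$P{\left(Y \right)} = \frac{4}{-4 + Y}$
$D = \frac{2}{63}$ ($D = \frac{4 \frac{1}{-4 - 3}}{-18} = \frac{4}{-7} \left(- \frac{1}{18}\right) = 4 \left(- \frac{1}{7}\right) \left(- \frac{1}{18}\right) = \left(- \frac{4}{7}\right) \left(- \frac{1}{18}\right) = \frac{2}{63} \approx 0.031746$)
$\left(-7 - \left(6 + 5\right)\right) D = \left(-7 - \left(6 + 5\right)\right) \frac{2}{63} = \left(-7 - 11\right) \frac{2}{63} = \left(-18\right) \frac{2}{63} = - \frac{4}{7}$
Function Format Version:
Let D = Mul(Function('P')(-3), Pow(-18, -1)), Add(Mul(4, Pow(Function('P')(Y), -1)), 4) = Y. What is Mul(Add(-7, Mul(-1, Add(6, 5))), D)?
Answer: Rational(-4, 7) ≈ -0.57143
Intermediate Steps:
Function('P')(Y) = Mul(4, Pow(Add(-4, Y), -1))
D = Rational(2, 63) (D = Mul(Mul(4, Pow(Add(-4, -3), -1)), Pow(-18, -1)) = Mul(Mul(4, Pow(-7, -1)), Rational(-1, 18)) = Mul(Mul(4, Rational(-1, 7)), Rational(-1, 18)) = Mul(Rational(-4, 7), Rational(-1, 18)) = Rational(2, 63) ≈ 0.031746)
Mul(Add(-7, Mul(-1, Add(6, 5))), D) = Mul(Add(-7, Mul(-1, Add(6, 5))), Rational(2, 63)) = Mul(Add(-7, Mul(-1, 11)), Rational(2, 63)) = Mul(Add(-7, -11), Rational(2, 63)) = Mul(-18, Rational(2, 63)) = Rational(-4, 7)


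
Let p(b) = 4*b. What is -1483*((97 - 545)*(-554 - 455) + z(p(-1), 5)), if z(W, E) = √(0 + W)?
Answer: -670363456 - 2966*I ≈ -6.7036e+8 - 2966.0*I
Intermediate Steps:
z(W, E) = √W
-1483*((97 - 545)*(-554 - 455) + z(p(-1), 5)) = -1483*((97 - 545)*(-554 - 455) + √(4*(-1))) = -1483*(-448*(-1009) + √(-4)) = -1483*(452032 + 2*I) = -670363456 - 2966*I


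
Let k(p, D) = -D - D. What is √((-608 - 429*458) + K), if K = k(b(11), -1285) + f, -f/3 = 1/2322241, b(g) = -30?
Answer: I*√1049008090546962843/2322241 ≈ 441.04*I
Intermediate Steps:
k(p, D) = -2*D
f = -3/2322241 ≈ -1.2919e-6
K = 5968159367/2322241 (K = -2*(-1285) - 3/2322241 = 2570 - 3/2322241 = 5968159367/2322241 ≈ 2570.0)
√((-608 - 429*458) + K) = √((-608 - 429*458) + 5968159367/2322241) = √((-608 - 196482) + 5968159367/2322241) = √(-197090 + 5968159367/2322241) = √(-451722319323/2322241) = I*√1049008090546962843/2322241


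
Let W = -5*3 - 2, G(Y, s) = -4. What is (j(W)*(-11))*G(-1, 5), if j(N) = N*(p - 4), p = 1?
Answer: 2244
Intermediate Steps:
W = -17 (W = -15 - 2 = -17)
j(N) = -3*N (j(N) = N*(1 - 4) = N*(-3) = -3*N)
(j(W)*(-11))*G(-1, 5) = (-3*(-17)*(-11))*(-4) = (51*(-11))*(-4) = -561*(-4) = 2244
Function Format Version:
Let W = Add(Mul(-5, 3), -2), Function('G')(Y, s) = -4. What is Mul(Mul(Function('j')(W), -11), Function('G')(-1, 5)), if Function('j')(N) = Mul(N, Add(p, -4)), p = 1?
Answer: 2244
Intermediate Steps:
W = -17 (W = Add(-15, -2) = -17)
Function('j')(N) = Mul(-3, N) (Function('j')(N) = Mul(N, Add(1, -4)) = Mul(N, -3) = Mul(-3, N))
Mul(Mul(Function('j')(W), -11), Function('G')(-1, 5)) = Mul(Mul(Mul(-3, -17), -11), -4) = Mul(Mul(51, -11), -4) = Mul(-561, -4) = 2244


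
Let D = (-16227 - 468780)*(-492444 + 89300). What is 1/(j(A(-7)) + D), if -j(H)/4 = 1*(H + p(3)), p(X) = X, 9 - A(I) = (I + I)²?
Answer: 1/195527662744 ≈ 5.1144e-12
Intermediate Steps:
A(I) = 9 - 4*I² (A(I) = 9 - (I + I)² = 9 - (2*I)² = 9 - 4*I²)
D = 195527662008 (D = -485007*(-403144) = 195527662008)
j(H) = -12 - 4*H (j(H) = -4*(H + 3) = -4*(3 + H) = -12 - 4*H)
1/(j(A(-7)) + D) = 1/((-12 - 4*(9 - 4*(-7)²)) + 195527662008) = 1/((-12 - 4*(9 - 4*49)) + 195527662008) = 1/((-12 - 4*(9 - 196)) + 195527662008) = 1/((-12 - 4*(-187)) + 195527662008) = 1/((-12 + 748) + 195527662008) = 1/(736 + 195527662008) = 1/195527662744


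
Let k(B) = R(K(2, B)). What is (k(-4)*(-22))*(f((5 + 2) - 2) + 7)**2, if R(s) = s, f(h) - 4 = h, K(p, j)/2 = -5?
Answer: 56320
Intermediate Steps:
K(p, j) = -10 (K(p, j) = 2*(-5) = -10)
f(h) = 4 + h
k(B) = -10
(k(-4)*(-22))*(f((5 + 2) - 2) + 7)**2 = (-10*(-22))*((4 + ((5 + 2) - 2)) + 7)**2 = 220*((4 + (7 - 2)) + 7)**2 = 220*((4 + 5) + 7)**2 = 220*(9 + 7)**2 = 220*16**2 = 220*256 = 56320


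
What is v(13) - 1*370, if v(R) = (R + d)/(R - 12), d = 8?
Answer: -349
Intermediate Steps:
v(R) = (8 + R)/(-12 + R) (v(R) = (R + 8)/(R - 12) = (8 + R)/(-12 + R))
v(13) - 1*370 = (8 + 13)/(-12 + 13) - 1*370 = 21/1 - 370 = 1*21 - 370 = 21 - 370 = -349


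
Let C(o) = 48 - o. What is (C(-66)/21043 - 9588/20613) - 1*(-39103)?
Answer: 5653697601525/144586453 ≈ 39103.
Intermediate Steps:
(C(-66)/21043 - 9588/20613) - 1*(-39103) = ((48 - 1*(-66))/21043 - 9588/20613) - 1*(-39103) = ((48 + 66)*(1/21043) - 9588*1/20613) + 39103 = (114*(1/21043) - 3196/6871) + 39103 = (114/21043 - 3196/6871) + 39103 = -66470134/144586453 + 39103 = 5653697601525/144586453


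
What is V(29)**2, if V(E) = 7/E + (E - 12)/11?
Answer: 324900/101761 ≈ 3.1928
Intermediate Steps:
V(E) = -12/11 + 7/E + E/11 (V(E) = 7/E + (-12 + E)*(1/11) = 7/E + (-12/11 + E/11) = -12/11 + 7/E + E/11)
V(29)**2 = ((1/11)*(77 + 29*(-12 + 29))/29)**2 = ((1/11)*(1/29)*(77 + 29*17))**2 = ((1/11)*(1/29)*(77 + 493))**2 = ((1/11)*(1/29)*570)**2 = (570/319)**2 = 324900/101761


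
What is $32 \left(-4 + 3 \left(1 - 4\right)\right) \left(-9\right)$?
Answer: $3744$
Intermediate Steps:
$32 \left(-4 + 3 \left(1 - 4\right)\right) \left(-9\right) = 32 \left(-4 + 3 \left(-3\right)\right) \left(-9\right) = 32 \left(-4 - 9\right) \left(-9\right) = 32 \left(-13\right) \left(-9\right) = \left(-416\right) \left(-9\right) = 3744$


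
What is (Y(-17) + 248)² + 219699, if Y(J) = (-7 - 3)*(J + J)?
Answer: 565443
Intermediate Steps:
Y(J) = -20*J
(Y(-17) + 248)² + 219699 = (-20*(-17) + 248)² + 219699 = (340 + 248)² + 219699 = 588² + 219699 = 345744 + 219699 = 565443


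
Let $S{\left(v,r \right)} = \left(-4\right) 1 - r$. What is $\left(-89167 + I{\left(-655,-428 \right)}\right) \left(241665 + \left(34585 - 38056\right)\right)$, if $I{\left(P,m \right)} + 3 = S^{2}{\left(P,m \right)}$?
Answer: $21581805564$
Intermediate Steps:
$S{\left(v,r \right)} = -4 - r$
$I{\left(P,m \right)} = -3 + \left(-4 - m\right)^{2}$
$\left(-89167 + I{\left(-655,-428 \right)}\right) \left(241665 + \left(34585 - 38056\right)\right) = \left(-89167 - \left(3 - \left(4 - 428\right)^{2}\right)\right) \left(241665 + \left(34585 - 38056\right)\right) = \left(-89167 - \left(3 - \left(-424\right)^{2}\right)\right) \left(241665 + \left(34585 - 38056\right)\right) = \left(-89167 + \left(-3 + 179776\right)\right) \left(241665 - 3471\right) = \left(-89167 + 179773\right) 238194 = 90606 \cdot 238194 = 21581805564$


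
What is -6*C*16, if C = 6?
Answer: -576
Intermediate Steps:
-6*C*16 = -6*6*16 = -36*16 = -576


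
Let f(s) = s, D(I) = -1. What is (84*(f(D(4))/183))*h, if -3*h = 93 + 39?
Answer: 1232/61 ≈ 20.197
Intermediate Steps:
h = -44 (h = -(93 + 39)/3 = -⅓*132 = -44)
(84*(f(D(4))/183))*h = (84*(-1/183))*(-44) = -28/61*(-44) = 1232/61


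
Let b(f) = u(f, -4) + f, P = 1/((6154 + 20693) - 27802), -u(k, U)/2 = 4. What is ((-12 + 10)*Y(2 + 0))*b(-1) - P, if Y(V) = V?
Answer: 34381/955 ≈ 36.001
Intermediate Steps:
u(k, U) = -8 (u(k, U) = -2*4 = -8)
P = -1/955 (P = 1/(26847 - 27802) = 1/(-955) = -1/955 ≈ -0.0010471)
b(f) = -8 + f
((-12 + 10)*Y(2 + 0))*b(-1) - P = ((-12 + 10)*(2 + 0))*(-8 - 1) - 1*(-1/955) = -2*2*(-9) + 1/955 = -4*(-9) + 1/955 = 36 + 1/955 = 34381/955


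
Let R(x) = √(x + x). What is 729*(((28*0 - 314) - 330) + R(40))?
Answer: -469476 + 2916*√5 ≈ -4.6296e+5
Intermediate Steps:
R(x) = √2*√x (R(x) = √(2*x) = √2*√x)
729*(((28*0 - 314) - 330) + R(40)) = 729*(((28*0 - 314) - 330) + √2*√40) = 729*(((0 - 314) - 330) + √2*(2*√10)) = 729*((-314 - 330) + 4*√5) = 729*(-644 + 4*√5) = -469476 + 2916*√5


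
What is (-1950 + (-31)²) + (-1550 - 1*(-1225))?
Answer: -1314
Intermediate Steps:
(-1950 + (-31)²) + (-1550 - 1*(-1225)) = (-1950 + 961) + (-1550 + 1225) = -989 - 325 = -1314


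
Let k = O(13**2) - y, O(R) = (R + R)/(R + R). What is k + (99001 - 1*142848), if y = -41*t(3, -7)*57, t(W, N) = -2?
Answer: -48520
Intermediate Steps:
O(R) = 1 (O(R) = (2*R)/((2*R)) = (2*R)*(1/(2*R)) = 1)
y = 4674 (y = -41*(-2)*57 = 82*57 = 4674)
k = -4673 (k = 1 - 1*4674 = 1 - 4674 = -4673)
k + (99001 - 1*142848) = -4673 + (99001 - 1*142848) = -4673 + (99001 - 142848) = -4673 - 43847 = -48520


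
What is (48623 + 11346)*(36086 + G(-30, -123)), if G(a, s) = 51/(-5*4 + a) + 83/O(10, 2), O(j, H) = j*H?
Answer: 216422903697/100 ≈ 2.1642e+9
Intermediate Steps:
O(j, H) = H*j
G(a, s) = 83/20 + 51/(-20 + a) (G(a, s) = 51/(-5*4 + a) + 83/((2*10)) = 51/(-20 + a) + 83/20 = 83/20 + 51/(-20 + a))
(48623 + 11346)*(36086 + G(-30, -123)) = (48623 + 11346)*(36086 + (-640 + 83*(-30))/(20*(-20 - 30))) = 59969*(36086 + (1/20)*(-640 - 2490)/(-50)) = 59969*(36086 + (1/20)*(-1/50)*(-3130)) = 59969*(36086 + 313/100) = 59969*(3608913/100) = 216422903697/100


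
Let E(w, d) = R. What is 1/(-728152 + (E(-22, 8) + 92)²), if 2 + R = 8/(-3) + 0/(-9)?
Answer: -9/6484724 ≈ -1.3879e-6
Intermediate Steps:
R = -14/3 (R = -2 + (8/(-3) + 0/(-9)) = -2 + (8*(-⅓) + 0*(-⅑)) = -2 + (-8/3 + 0) = -2 - 8/3 = -14/3 ≈ -4.6667)
E(w, d) = -14/3
1/(-728152 + (E(-22, 8) + 92)²) = 1/(-728152 + (-14/3 + 92)²) = 1/(-728152 + (262/3)²) = 1/(-728152 + 68644/9) = 1/(-6484724/9) = -9/6484724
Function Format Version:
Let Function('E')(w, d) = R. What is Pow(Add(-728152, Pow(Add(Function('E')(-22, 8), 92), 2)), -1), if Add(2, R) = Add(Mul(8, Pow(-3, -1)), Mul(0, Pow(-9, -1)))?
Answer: Rational(-9, 6484724) ≈ -1.3879e-6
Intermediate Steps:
R = Rational(-14, 3) (R = Add(-2, Add(Mul(8, Pow(-3, -1)), Mul(0, Pow(-9, -1)))) = Add(-2, Add(Mul(8, Rational(-1, 3)), Mul(0, Rational(-1, 9)))) = Add(-2, Add(Rational(-8, 3), 0)) = Add(-2, Rational(-8, 3)) = Rational(-14, 3) ≈ -4.6667)
Function('E')(w, d) = Rational(-14, 3)
Pow(Add(-728152, Pow(Add(Function('E')(-22, 8), 92), 2)), -1) = Pow(Add(-728152, Pow(Add(Rational(-14, 3), 92), 2)), -1) = Pow(Add(-728152, Pow(Rational(262, 3), 2)), -1) = Pow(Add(-728152, Rational(68644, 9)), -1) = Pow(Rational(-6484724, 9), -1) = Rational(-9, 6484724)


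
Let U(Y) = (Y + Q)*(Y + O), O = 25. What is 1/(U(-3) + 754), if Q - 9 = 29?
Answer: 1/1524 ≈ 0.00065617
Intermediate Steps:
Q = 38 (Q = 9 + 29 = 38)
U(Y) = (25 + Y)*(38 + Y) (U(Y) = (Y + 38)*(Y + 25) = (38 + Y)*(25 + Y) = (25 + Y)*(38 + Y))
1/(U(-3) + 754) = 1/((950 + (-3)**2 + 63*(-3)) + 754) = 1/((950 + 9 - 189) + 754) = 1/(770 + 754) = 1/1524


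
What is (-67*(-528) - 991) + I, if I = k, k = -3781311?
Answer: -3746926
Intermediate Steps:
I = -3781311
(-67*(-528) - 991) + I = (-67*(-528) - 991) - 3781311 = (35376 - 991) - 3781311 = 34385 - 3781311 = -3746926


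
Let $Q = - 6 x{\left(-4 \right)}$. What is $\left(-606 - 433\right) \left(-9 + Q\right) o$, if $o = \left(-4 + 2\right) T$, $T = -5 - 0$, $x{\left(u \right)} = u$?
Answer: $-155850$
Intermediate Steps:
$T = -5$ ($T = -5 + 0 = -5$)
$Q = 24$ ($Q = \left(-6\right) \left(-4\right) = 24$)
$o = 10$ ($o = \left(-4 + 2\right) \left(-5\right) = \left(-2\right) \left(-5\right) = 10$)
$\left(-606 - 433\right) \left(-9 + Q\right) o = \left(-606 - 433\right) \left(-9 + 24\right) 10 = - 1039 \cdot 15 \cdot 10 = \left(-1039\right) 150 = -155850$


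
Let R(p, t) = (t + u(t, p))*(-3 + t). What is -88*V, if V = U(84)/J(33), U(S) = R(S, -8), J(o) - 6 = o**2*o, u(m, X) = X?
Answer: 73568/35943 ≈ 2.0468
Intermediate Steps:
J(o) = 6 + o**3 (J(o) = 6 + o**2*o = 6 + o**3)
R(p, t) = (-3 + t)*(p + t) (R(p, t) = (t + p)*(-3 + t) = (p + t)*(-3 + t) = (-3 + t)*(p + t))
U(S) = 88 - 11*S (U(S) = (-8)**2 - 3*S - 3*(-8) + S*(-8) = 64 - 3*S + 24 - 8*S = 88 - 11*S)
V = -836/35943 (V = (88 - 11*84)/(6 + 33**3) = (88 - 924)/(6 + 35937) = -836/35943 ≈ -0.023259)
-88*V = -88*(-836/35943) = 73568/35943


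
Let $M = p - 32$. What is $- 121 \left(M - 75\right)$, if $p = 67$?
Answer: $4840$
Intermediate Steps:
$M = 35$ ($M = 67 - 32 = 35$)
$- 121 \left(M - 75\right) = - 121 \left(35 - 75\right) = \left(-121\right) \left(-40\right) = 4840$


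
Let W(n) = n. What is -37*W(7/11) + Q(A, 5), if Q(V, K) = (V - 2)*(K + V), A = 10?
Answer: 1061/11 ≈ 96.455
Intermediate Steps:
Q(V, K) = (-2 + V)*(K + V)
-37*W(7/11) + Q(A, 5) = -259/11 + (10**2 - 2*5 - 2*10 + 5*10) = -259/11 + (100 - 10 - 20 + 50) = -37*7/11 + 120 = -259/11 + 120 = 1061/11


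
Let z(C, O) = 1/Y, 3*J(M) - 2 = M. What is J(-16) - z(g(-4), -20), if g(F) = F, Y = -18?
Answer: -83/18 ≈ -4.6111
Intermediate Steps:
J(M) = ⅔ + M/3
z(C, O) = -1/18 (z(C, O) = 1/(-18) = -1/18)
J(-16) - z(g(-4), -20) = (⅔ + (⅓)*(-16)) - 1*(-1/18) = (⅔ - 16/3) + 1/18 = -14/3 + 1/18 = -83/18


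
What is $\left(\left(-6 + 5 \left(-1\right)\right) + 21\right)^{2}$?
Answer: $100$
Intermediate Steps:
$\left(\left(-6 + 5 \left(-1\right)\right) + 21\right)^{2} = \left(\left(-6 - 5\right) + 21\right)^{2} = \left(-11 + 21\right)^{2} = 10^{2} = 100$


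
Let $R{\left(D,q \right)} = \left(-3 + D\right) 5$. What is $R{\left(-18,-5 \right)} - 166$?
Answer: $-271$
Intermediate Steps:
$R{\left(D,q \right)} = -15 + 5 D$
$R{\left(-18,-5 \right)} - 166 = \left(-15 + 5 \left(-18\right)\right) - 166 = \left(-15 - 90\right) - 166 = -105 - 166 = -271$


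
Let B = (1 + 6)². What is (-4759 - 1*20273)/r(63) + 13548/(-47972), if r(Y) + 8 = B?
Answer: -300347643/491713 ≈ -610.82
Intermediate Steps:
B = 49 (B = 7² = 49)
r(Y) = 41 (r(Y) = -8 + 49 = 41)
(-4759 - 1*20273)/r(63) + 13548/(-47972) = (-4759 - 1*20273)/41 + 13548/(-47972) = (-4759 - 20273)*(1/41) + 13548*(-1/47972) = -25032*1/41 - 3387/11993 = -25032/41 - 3387/11993 = -300347643/491713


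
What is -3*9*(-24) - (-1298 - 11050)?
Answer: 12996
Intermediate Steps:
-3*9*(-24) - (-1298 - 11050) = -27*(-24) - 1*(-12348) = 648 + 12348 = 12996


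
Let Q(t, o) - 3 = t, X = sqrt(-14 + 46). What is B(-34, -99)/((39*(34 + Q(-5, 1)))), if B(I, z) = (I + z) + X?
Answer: -133/1248 + sqrt(2)/312 ≈ -0.10204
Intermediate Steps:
X = 4*sqrt(2) (X = sqrt(32) = 4*sqrt(2) ≈ 5.6569)
Q(t, o) = 3 + t
B(I, z) = I + z + 4*sqrt(2) (B(I, z) = (I + z) + 4*sqrt(2) = I + z + 4*sqrt(2))
B(-34, -99)/((39*(34 + Q(-5, 1)))) = (-34 - 99 + 4*sqrt(2))/((39*(34 + (3 - 5)))) = (-133 + 4*sqrt(2))/((39*(34 - 2))) = (-133 + 4*sqrt(2))/((39*32)) = (-133 + 4*sqrt(2))/1248 = (-133 + 4*sqrt(2))*(1/1248) = -133/1248 + sqrt(2)/312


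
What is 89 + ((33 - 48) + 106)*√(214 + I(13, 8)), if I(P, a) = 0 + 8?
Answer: 89 + 91*√222 ≈ 1444.9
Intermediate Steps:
I(P, a) = 8
89 + ((33 - 48) + 106)*√(214 + I(13, 8)) = 89 + ((33 - 48) + 106)*√(214 + 8) = 89 + (-15 + 106)*√222 = 89 + 91*√222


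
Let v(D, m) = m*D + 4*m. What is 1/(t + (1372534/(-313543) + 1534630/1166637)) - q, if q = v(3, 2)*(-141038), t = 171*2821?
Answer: 348412294481715252653407/176453101029180313 ≈ 1.9745e+6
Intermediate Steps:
v(D, m) = 4*m + D*m (v(D, m) = D*m + 4*m = 4*m + D*m)
t = 482391
q = -1974532 (q = (2*(4 + 3))*(-141038) = (2*7)*(-141038) = 14*(-141038) = -1974532)
1/(t + (1372534/(-313543) + 1534630/1166637)) - q = 1/(482391 + (1372534/(-313543) + 1534630/1166637)) - 1*(-1974532) = 1/(482391 + (1372534*(-1/313543) + 1534630*(1/1166637))) + 1974532 = 1/(482391 + (-1372534/313543 + 1534630/1166637)) + 1974532 = 1/(482391 - 1120076454068/365790864891) + 1974532 = 1/(176453101029180313/365790864891) + 1974532 = 365790864891/176453101029180313 + 1974532 = 348412294481715252653407/176453101029180313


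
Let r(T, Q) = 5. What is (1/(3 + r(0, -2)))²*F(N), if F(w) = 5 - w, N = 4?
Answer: 1/64 ≈ 0.015625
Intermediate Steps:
(1/(3 + r(0, -2)))²*F(N) = (1/(3 + 5))²*(5 - 1*4) = (1/8)²*(5 - 4) = (⅛)²*1 = (1/64)*1 = 1/64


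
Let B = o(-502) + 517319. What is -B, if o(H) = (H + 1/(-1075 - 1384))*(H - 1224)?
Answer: -3402694615/2459 ≈ -1.3838e+6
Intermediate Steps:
o(H) = (-1224 + H)*(-1/2459 + H) (o(H) = (H + 1/(-2459))*(-1224 + H) = (H - 1/2459)*(-1224 + H) = (-1/2459 + H)*(-1224 + H) = (-1224 + H)*(-1/2459 + H))
B = 3402694615/2459 (B = (1224/2459 + (-502)² - 3009817/2459*(-502)) + 517319 = (1224/2459 + 252004 + 1510928134/2459) + 517319 = 2130607194/2459 + 517319 = 3402694615/2459 ≈ 1.3838e+6)
-B = -1*3402694615/2459 = -3402694615/2459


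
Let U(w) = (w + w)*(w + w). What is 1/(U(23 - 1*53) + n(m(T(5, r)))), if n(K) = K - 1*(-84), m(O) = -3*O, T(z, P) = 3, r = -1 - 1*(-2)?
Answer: 1/3675 ≈ 0.00027211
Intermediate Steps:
r = 1 (r = -1 + 2 = 1)
U(w) = 4*w² (U(w) = (2*w)*(2*w) = 4*w²)
n(K) = 84 + K (n(K) = K + 84 = 84 + K)
1/(U(23 - 1*53) + n(m(T(5, r)))) = 1/(4*(23 - 1*53)² + (84 - 3*3)) = 1/(4*(23 - 53)² + (84 - 9)) = 1/(4*(-30)² + 75) = 1/(4*900 + 75) = 1/(3600 + 75) = 1/3675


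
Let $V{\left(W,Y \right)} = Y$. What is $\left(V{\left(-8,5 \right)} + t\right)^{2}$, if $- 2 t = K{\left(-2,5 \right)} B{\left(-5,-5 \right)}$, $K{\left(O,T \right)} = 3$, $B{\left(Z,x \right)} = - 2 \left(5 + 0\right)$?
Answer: $400$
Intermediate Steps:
$B{\left(Z,x \right)} = -10$ ($B{\left(Z,x \right)} = \left(-2\right) 5 = -10$)
$t = 15$ ($t = - \frac{3 \left(-10\right)}{2} = \left(- \frac{1}{2}\right) \left(-30\right) = 15$)
$\left(V{\left(-8,5 \right)} + t\right)^{2} = \left(5 + 15\right)^{2} = 20^{2} = 400$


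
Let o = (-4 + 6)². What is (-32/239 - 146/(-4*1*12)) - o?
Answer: -6265/5736 ≈ -1.0922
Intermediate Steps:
o = 4 (o = 2² = 4)
(-32/239 - 146/(-4*1*12)) - o = (-32/239 - 146/(-4*1*12)) - 1*4 = (-32*1/239 - 146/((-4*12))) - 4 = (-32/239 - 146/(-48)) - 4 = (-32/239 - 146*(-1/48)) - 4 = (-32/239 + 73/24) - 4 = 16679/5736 - 4 = -6265/5736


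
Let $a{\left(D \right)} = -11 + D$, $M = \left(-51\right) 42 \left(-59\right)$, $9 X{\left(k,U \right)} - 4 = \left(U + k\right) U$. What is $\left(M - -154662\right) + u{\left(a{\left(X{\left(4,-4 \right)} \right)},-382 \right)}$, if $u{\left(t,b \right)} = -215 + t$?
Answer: $\frac{2527330}{9} \approx 2.8081 \cdot 10^{5}$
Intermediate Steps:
$X{\left(k,U \right)} = \frac{4}{9} + \frac{U \left(U + k\right)}{9}$ ($X{\left(k,U \right)} = \frac{4}{9} + \frac{\left(U + k\right) U}{9} = \frac{4}{9} + \frac{U \left(U + k\right)}{9}$)
$M = 126378$ ($M = \left(-2142\right) \left(-59\right) = 126378$)
$\left(M - -154662\right) + u{\left(a{\left(X{\left(4,-4 \right)} \right)},-382 \right)} = \left(126378 - -154662\right) + \left(-215 + \left(-11 + \left(\frac{4}{9} + \frac{\left(-4\right)^{2}}{9} + \frac{1}{9} \left(-4\right) 4\right)\right)\right) = \left(126378 + 154662\right) + \left(-215 + \left(-11 + \left(\frac{4}{9} + \frac{1}{9} \cdot 16 - \frac{16}{9}\right)\right)\right) = 281040 + \left(-215 + \left(-11 + \left(\frac{4}{9} + \frac{16}{9} - \frac{16}{9}\right)\right)\right) = 281040 + \left(-215 + \left(-11 + \frac{4}{9}\right)\right) = 281040 - \frac{2030}{9} = \frac{2527330}{9}$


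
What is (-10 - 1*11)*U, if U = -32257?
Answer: 677397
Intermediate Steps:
(-10 - 1*11)*U = (-10 - 1*11)*(-32257) = (-10 - 11)*(-32257) = -21*(-32257) = 677397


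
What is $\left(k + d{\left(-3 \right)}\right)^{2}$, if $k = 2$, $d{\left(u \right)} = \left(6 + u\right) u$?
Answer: $49$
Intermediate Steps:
$d{\left(u \right)} = u \left(6 + u\right)$
$\left(k + d{\left(-3 \right)}\right)^{2} = \left(2 - 3 \left(6 - 3\right)\right)^{2} = \left(2 - 9\right)^{2} = \left(-7\right)^{2} = 49$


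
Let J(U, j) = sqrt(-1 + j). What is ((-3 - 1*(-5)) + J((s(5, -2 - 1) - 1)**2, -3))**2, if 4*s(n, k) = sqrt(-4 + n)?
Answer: 8*I ≈ 8.0*I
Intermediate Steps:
s(n, k) = sqrt(-4 + n)/4
((-3 - 1*(-5)) + J((s(5, -2 - 1) - 1)**2, -3))**2 = ((-3 - 1*(-5)) + sqrt(-1 - 3))**2 = ((-3 + 5) + sqrt(-4))**2 = (2 + 2*I)**2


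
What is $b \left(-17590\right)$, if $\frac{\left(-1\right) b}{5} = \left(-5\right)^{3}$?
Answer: $-10993750$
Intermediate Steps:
$b = 625$ ($b = - 5 \left(-5\right)^{3} = \left(-5\right) \left(-125\right) = 625$)
$b \left(-17590\right) = 625 \left(-17590\right) = -10993750$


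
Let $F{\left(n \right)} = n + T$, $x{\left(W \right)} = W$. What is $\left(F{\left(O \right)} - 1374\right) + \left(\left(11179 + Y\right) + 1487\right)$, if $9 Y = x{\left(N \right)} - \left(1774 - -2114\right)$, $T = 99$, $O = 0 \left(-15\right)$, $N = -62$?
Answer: $\frac{98569}{9} \approx 10952.0$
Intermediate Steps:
$O = 0$
$F{\left(n \right)} = 99 + n$ ($F{\left(n \right)} = n + 99 = 99 + n$)
$Y = - \frac{3950}{9}$ ($Y = \frac{-62 - \left(1774 - -2114\right)}{9} = \frac{-62 - \left(1774 + 2114\right)}{9} = \frac{-62 - 3888}{9} = \frac{1}{9} \left(-3950\right) = - \frac{3950}{9} \approx -438.89$)
$\left(F{\left(O \right)} - 1374\right) + \left(\left(11179 + Y\right) + 1487\right) = \left(\left(99 + 0\right) - 1374\right) + \left(\left(11179 - \frac{3950}{9}\right) + 1487\right) = \left(99 - 1374\right) + \left(\frac{96661}{9} + 1487\right) = -1275 + \frac{110044}{9} = \frac{98569}{9}$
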